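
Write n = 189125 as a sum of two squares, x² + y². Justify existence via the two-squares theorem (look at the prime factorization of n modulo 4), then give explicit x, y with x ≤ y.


Step 1: Factor n = 189125 = 5^3 · 17 · 89.
Step 2: Check the mod-4 condition on each prime factor: 5 ≡ 1 (mod 4), exponent 3; 17 ≡ 1 (mod 4), exponent 1; 89 ≡ 1 (mod 4), exponent 1.
All primes ≡ 3 (mod 4) appear to even exponent (or don't appear), so by the two-squares theorem n IS expressible as a sum of two squares.
Step 3: Build a representation. Group n = k² · m with k = 5 and m = 5 · 17 · 89 = 7565 (a product of primes ≡ 1 (mod 4)); a representation of m scales to one of n via (k·x)² + (k·y)² = k²(x² + y²). Each prime p ≡ 1 (mod 4) is itself a sum of two squares; find a² by testing p − a² for a perfect square:
  5: 5 − 1² = 4 = 2² ⇒ 5 = 1² + 2².
  17: 17 − 1² = 16 = 4² ⇒ 17 = 1² + 4².
  89: 89 − 1² = 88, 89 − 2² = 85, 89 − 3² = 80, 89 − 4² = 73, 89 − 5² = 64 = 8² ⇒ 89 = 5² + 8².
  Combine using the Brahmagupta–Fibonacci identity (a² + b²)(c² + d²) = (ac − bd)² + (ad + bc)² = (ac + bd)² + (ad − bc)²:
  5 · 17 = 85: from (1² + 2²)(1² + 4²), take (1·1 − 2·4, 1·4 + 2·1) = (1 − 8, 4 + 2) = (-7, 6); dropping signs (only squares matter) gives (7, 6); check 7² + 6² = 49 + 36 = 85 ✓.
  85 · 89 = 7565: from (7² + 6²)(5² + 8²), take (7·5 − 6·8, 7·8 + 6·5) = (35 − 48, 56 + 30) = (-13, 86); dropping signs (only squares matter) gives (13, 86); check 13² + 86² = 169 + 7396 = 7565 ✓.
  Scale by k = 5: (5·13, 5·86) = (65, 430).
Step 4: Order so x ≤ y and verify: 65² + 430² = 4225 + 184900 = 189125 = n. ✓

n = 189125 = 65² + 430² (one valid representation with x ≤ y).


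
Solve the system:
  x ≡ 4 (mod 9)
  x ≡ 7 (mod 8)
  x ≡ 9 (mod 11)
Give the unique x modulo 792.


Moduli 9, 8, 11 are pairwise coprime; by CRT there is a unique solution modulo M = 9 · 8 · 11 = 792.
Solve pairwise, accumulating the modulus:
  Start with x ≡ 4 (mod 9).
  Combine with x ≡ 7 (mod 8): since gcd(9, 8) = 1, we get a unique residue mod 72.
    Write x = 4 + 9·t and substitute into x ≡ 7 (mod 8): 9·t ≡ 7 − 4 = 3 (mod 8).
    Reduce coefficients mod 8: 1·t ≡ 3 (mod 8).
    So t ≡ 3 (mod 8).
    Then x = 4 + 9·3 = 31, valid modulo lcm(9, 8) = 72: x ≡ 31 (mod 72).
  Combine with x ≡ 9 (mod 11): since gcd(72, 11) = 1, we get a unique residue mod 792.
    Write x = 31 + 72·t and substitute into x ≡ 9 (mod 11): 72·t ≡ 9 − 31 = -22 (mod 11).
    Reduce coefficients mod 11: 6·t ≡ 0 (mod 11).
    The inverse of 6 mod 11 is 2 (since 6·2 = 12 = 1·11 + 1), so t ≡ 2·0 = 0 ≡ 0 (mod 11).
    Then x = 31 + 72·0 = 31, valid modulo lcm(72, 11) = 792: x ≡ 31 (mod 792).
Verify: 31 mod 9 = 4 ✓, 31 mod 8 = 7 ✓, 31 mod 11 = 9 ✓.

x ≡ 31 (mod 792).


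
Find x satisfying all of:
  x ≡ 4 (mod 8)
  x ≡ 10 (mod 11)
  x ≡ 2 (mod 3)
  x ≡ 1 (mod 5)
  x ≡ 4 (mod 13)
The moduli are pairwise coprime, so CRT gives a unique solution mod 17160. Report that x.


Product of moduli M = 8 · 11 · 3 · 5 · 13 = 17160.
Merge one congruence at a time:
  Start: x ≡ 4 (mod 8).
  Combine with x ≡ 10 (mod 11); new modulus lcm = 88.
    Write x = 4 + 8·t and substitute into x ≡ 10 (mod 11): 8·t ≡ 10 − 4 = 6 (mod 11).
    The inverse of 8 mod 11 is 7 (since 8·7 = 56 = 5·11 + 1), so t ≡ 7·6 = 42 ≡ 9 (mod 11).
    Then x = 4 + 8·9 = 76, valid modulo lcm(8, 11) = 88: x ≡ 76 (mod 88).
  Combine with x ≡ 2 (mod 3); new modulus lcm = 264.
    Write x = 76 + 88·t and substitute into x ≡ 2 (mod 3): 88·t ≡ 2 − 76 = -74 (mod 3).
    Reduce coefficients mod 3: 1·t ≡ 1 (mod 3).
    So t ≡ 1 (mod 3).
    Then x = 76 + 88·1 = 164, valid modulo lcm(88, 3) = 264: x ≡ 164 (mod 264).
  Combine with x ≡ 1 (mod 5); new modulus lcm = 1320.
    Write x = 164 + 264·t and substitute into x ≡ 1 (mod 5): 264·t ≡ 1 − 164 = -163 (mod 5).
    Reduce coefficients mod 5: 4·t ≡ 2 (mod 5).
    The inverse of 4 mod 5 is 4 (since 4·4 = 16 = 3·5 + 1), so t ≡ 4·2 = 8 ≡ 3 (mod 5).
    Then x = 164 + 264·3 = 956, valid modulo lcm(264, 5) = 1320: x ≡ 956 (mod 1320).
  Combine with x ≡ 4 (mod 13); new modulus lcm = 17160.
    Write x = 956 + 1320·t and substitute into x ≡ 4 (mod 13): 1320·t ≡ 4 − 956 = -952 (mod 13).
    Reduce coefficients mod 13: 7·t ≡ 10 (mod 13).
    The inverse of 7 mod 13 is 2 (since 7·2 = 14 = 1·13 + 1), so t ≡ 2·10 = 20 ≡ 7 (mod 13).
    Then x = 956 + 1320·7 = 10196, valid modulo lcm(1320, 13) = 17160: x ≡ 10196 (mod 17160).
Verify against each original: 10196 mod 8 = 4, 10196 mod 11 = 10, 10196 mod 3 = 2, 10196 mod 5 = 1, 10196 mod 13 = 4.

x ≡ 10196 (mod 17160).


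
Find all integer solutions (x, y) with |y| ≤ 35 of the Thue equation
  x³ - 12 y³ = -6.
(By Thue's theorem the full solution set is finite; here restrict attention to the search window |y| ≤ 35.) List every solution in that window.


The equation is x³ - 12y³ = -6. For fixed y, x³ = 12·y³ − 6, so a solution requires the RHS to be a perfect cube.
Strategy: iterate y from -35 to 35, compute RHS = 12·y³ − 6, and check whether it is a (positive or negative) perfect cube.
Check small values of y:
  y = 0: RHS = -6 is not a perfect cube.
  y = 1: RHS = 6 is not a perfect cube.
  y = -1: RHS = -18 is not a perfect cube.
  y = 2: RHS = 90 is not a perfect cube.
  y = -2: RHS = -102 is not a perfect cube.
  y = 3: RHS = 318 is not a perfect cube.
  y = -3: RHS = -330 is not a perfect cube.
Continuing the search up to |y| = 35 finds no solutions either.
No (x, y) in the scanned range satisfies the equation.

No integer solutions with |y| ≤ 35.


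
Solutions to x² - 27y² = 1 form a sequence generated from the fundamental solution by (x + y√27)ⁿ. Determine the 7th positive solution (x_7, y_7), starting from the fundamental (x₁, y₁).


Step 1: Find the fundamental solution (x₁, y₁) of x² - 27y² = 1.
  Expand √27 as a continued fraction. a₀ = ⌊√27⌋ = 5; iterate m_{k+1} = d_k·a_k − m_k, d_{k+1} = (27 − m_{k+1}²)/d_k, a_{k+1} = ⌊(a₀ + m_{k+1})/d_{k+1}⌋ (starting m₀ = 0, d₀ = 1), with convergents p_k = a_k·p_{k-1} + p_{k-2}, q_k = a_k·q_{k-1} + q_{k-2} (p₋₁ = 1, q₋₁ = 0):
  k = 0: a₀ = 5; p₀/q₀ = 5/1; p₀² − 27·q₀² = 25 − 27 = -2.
  k = 1: m = 5, d = 2, a = ⌊(5 + 5)/2⌋ = 5; p/q = (5·5 + 1)/(5·1 + 0) = 26/5; p² − 27·q² = 676 − 675 = 1.
  The first convergent with p² − 27·q² = 1 gives the fundamental solution (x₁, y₁) = (26, 5).
Step 2: Apply the recurrence (x_{n+1}, y_{n+1}) = (x₁x_n + 27y₁y_n, x₁y_n + y₁x_n) repeatedly.
  From (x_1, y_1) = (26, 5): x_2 = 26·26 + 27·5·5 = 1351; y_2 = 26·5 + 5·26 = 260.
  From (x_2, y_2) = (1351, 260): x_3 = 26·1351 + 27·5·260 = 70226; y_3 = 26·260 + 5·1351 = 13515.
  From (x_3, y_3) = (70226, 13515): x_4 = 26·70226 + 27·5·13515 = 3650401; y_4 = 26·13515 + 5·70226 = 702520.
  From (x_4, y_4) = (3650401, 702520): x_5 = 26·3650401 + 27·5·702520 = 189750626; y_5 = 26·702520 + 5·3650401 = 36517525.
  From (x_5, y_5) = (189750626, 36517525): x_6 = 26·189750626 + 27·5·36517525 = 9863382151; y_6 = 26·36517525 + 5·189750626 = 1898208780.
  From (x_6, y_6) = (9863382151, 1898208780): x_7 = 26·9863382151 + 27·5·1898208780 = 512706121226; y_7 = 26·1898208780 + 5·9863382151 = 98670339035.
Step 3: Verify x_7² - 27·y_7² = 262867566742609807743076 - 262867566742609807743075 = 1 (should be 1). ✓

(x_1, y_1) = (26, 5); (x_7, y_7) = (512706121226, 98670339035).


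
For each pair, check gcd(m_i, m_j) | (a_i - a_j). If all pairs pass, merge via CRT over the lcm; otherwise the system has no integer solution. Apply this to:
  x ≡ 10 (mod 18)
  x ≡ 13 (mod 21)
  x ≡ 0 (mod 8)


Moduli 18, 21, 8 are not pairwise coprime, so CRT works modulo lcm(m_i) when all pairwise compatibility conditions hold.
Pairwise compatibility: gcd(m_i, m_j) must divide a_i - a_j for every pair.
Merge one congruence at a time:
  Start: x ≡ 10 (mod 18).
  Combine with x ≡ 13 (mod 21): gcd(18, 21) = 3; 13 - 10 = 3, which IS divisible by 3, so compatible.
    Write x = 10 + 18·t and substitute into x ≡ 13 (mod 21): 18·t ≡ 13 − 10 = 3 (mod 21).
    Divide the congruence (and modulus) by g = 3: 6·t ≡ 1 (mod 7).
    The inverse of 6 mod 7 is 6 (since 6·6 = 36 = 5·7 + 1), so t ≡ 6·1 = 6 ≡ 6 (mod 7).
    Then x = 10 + 18·6 = 118, valid modulo lcm(18, 21) = 126: x ≡ 118 (mod 126).
  Combine with x ≡ 0 (mod 8): gcd(126, 8) = 2; 0 - 118 = -118, which IS divisible by 2, so compatible.
    Write x = 118 + 126·t and substitute into x ≡ 0 (mod 8): 126·t ≡ 0 − 118 = -118 (mod 8).
    Divide the congruence (and modulus) by g = 2: 63·t ≡ -59 (mod 4).
    Reduce coefficients mod 4: 3·t ≡ 1 (mod 4).
    The inverse of 3 mod 4 is 3 (since 3·3 = 9 = 2·4 + 1), so t ≡ 3·1 = 3 ≡ 3 (mod 4).
    Then x = 118 + 126·3 = 496, valid modulo lcm(126, 8) = 504: x ≡ 496 (mod 504).
Verify: 496 mod 18 = 10, 496 mod 21 = 13, 496 mod 8 = 0.

x ≡ 496 (mod 504).


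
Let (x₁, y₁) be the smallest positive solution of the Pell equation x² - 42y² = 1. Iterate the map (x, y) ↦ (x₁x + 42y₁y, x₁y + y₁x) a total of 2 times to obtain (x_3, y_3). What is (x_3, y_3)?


Step 1: Find the fundamental solution (x₁, y₁) of x² - 42y² = 1.
  Expand √42 as a continued fraction. a₀ = ⌊√42⌋ = 6; iterate m_{k+1} = d_k·a_k − m_k, d_{k+1} = (42 − m_{k+1}²)/d_k, a_{k+1} = ⌊(a₀ + m_{k+1})/d_{k+1}⌋ (starting m₀ = 0, d₀ = 1), with convergents p_k = a_k·p_{k-1} + p_{k-2}, q_k = a_k·q_{k-1} + q_{k-2} (p₋₁ = 1, q₋₁ = 0):
  k = 0: a₀ = 6; p₀/q₀ = 6/1; p₀² − 42·q₀² = 36 − 42 = -6.
  k = 1: m = 6, d = 6, a = ⌊(6 + 6)/6⌋ = 2; p/q = (2·6 + 1)/(2·1 + 0) = 13/2; p² − 42·q² = 169 − 168 = 1.
  The first convergent with p² − 42·q² = 1 gives the fundamental solution (x₁, y₁) = (13, 2).
Step 2: Apply the recurrence (x_{n+1}, y_{n+1}) = (x₁x_n + 42y₁y_n, x₁y_n + y₁x_n) repeatedly.
  From (x_1, y_1) = (13, 2): x_2 = 13·13 + 42·2·2 = 337; y_2 = 13·2 + 2·13 = 52.
  From (x_2, y_2) = (337, 52): x_3 = 13·337 + 42·2·52 = 8749; y_3 = 13·52 + 2·337 = 1350.
Step 3: Verify x_3² - 42·y_3² = 76545001 - 76545000 = 1 (should be 1). ✓

(x_1, y_1) = (13, 2); (x_3, y_3) = (8749, 1350).


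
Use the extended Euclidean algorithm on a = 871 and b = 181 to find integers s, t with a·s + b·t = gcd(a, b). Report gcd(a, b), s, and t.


Euclidean algorithm on (871, 181) — divide until remainder is 0:
  871 = 4 · 181 + 147
  181 = 1 · 147 + 34
  147 = 4 · 34 + 11
  34 = 3 · 11 + 1
  11 = 11 · 1 + 0
gcd(871, 181) = 1.
Track Bezout coefficients alongside the remainders: start with r₀ = 871 = a·1 + b·0 (s = 1, t = 0) and r₁ = 181 = a·0 + b·1 (s = 0, t = 1); each new remainder r_{k+1} = r_{k-1} − q_k·r_k inherits s_{k+1} = s_{k-1} − q_k·s_k, t_{k+1} = t_{k-1} − q_k·t_k, so r_k = a·s_k + b·t_k at every step:
  q = 4: r = 147, s = 1 − 4·0 = 1, t = 0 − 4·1 = -4  (check: 871·1 + 181·(-4) = 147)
  q = 1: r = 34, s = 0 − 1·1 = -1, t = 1 − 1·(-4) = 5  (check: 871·(-1) + 181·5 = 34)
  q = 4: r = 11, s = 1 − 4·(-1) = 5, t = -4 − 4·5 = -24  (check: 871·5 + 181·(-24) = 11)
  q = 3: r = 1, s = -1 − 3·5 = -16, t = 5 − 3·(-24) = 77  (check: 871·(-16) + 181·77 = 1)
The row with r = 1 (the gcd) gives the Bezout coefficients s = -16, t = 77.
Result: 871 · (-16) + 181 · (77) = 1.

gcd(871, 181) = 1; s = -16, t = 77 (check: 871·(-16) + 181·77 = 1).


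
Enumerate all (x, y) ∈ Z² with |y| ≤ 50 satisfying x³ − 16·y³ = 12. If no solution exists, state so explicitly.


The equation is x³ - 16y³ = 12. For fixed y, x³ = 16·y³ + 12, so a solution requires the RHS to be a perfect cube.
Strategy: iterate y from -50 to 50, compute RHS = 16·y³ + 12, and check whether it is a (positive or negative) perfect cube.
Check small values of y:
  y = 0: RHS = 12 is not a perfect cube.
  y = 1: RHS = 28 is not a perfect cube.
  y = -1: RHS = -4 is not a perfect cube.
  y = 2: RHS = 140 is not a perfect cube.
  y = -2: RHS = -116 is not a perfect cube.
  y = 3: RHS = 444 is not a perfect cube.
  y = -3: RHS = -420 is not a perfect cube.
Continuing the search up to |y| = 50 finds no solutions either.
No (x, y) in the scanned range satisfies the equation.

No integer solutions with |y| ≤ 50.


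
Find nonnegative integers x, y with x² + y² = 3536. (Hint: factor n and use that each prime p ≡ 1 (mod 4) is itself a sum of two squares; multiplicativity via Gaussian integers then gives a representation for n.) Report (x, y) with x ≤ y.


Step 1: Factor n = 3536 = 2^4 · 13 · 17.
Step 2: Check the mod-4 condition on each prime factor: 2 = 2 (special); 13 ≡ 1 (mod 4), exponent 1; 17 ≡ 1 (mod 4), exponent 1.
All primes ≡ 3 (mod 4) appear to even exponent (or don't appear), so by the two-squares theorem n IS expressible as a sum of two squares.
Step 3: Build a representation. Group n = k² · m with k = 4 and m = 13 · 17 = 221 (a product of primes ≡ 1 (mod 4)); a representation of m scales to one of n via (k·x)² + (k·y)² = k²(x² + y²). Each prime p ≡ 1 (mod 4) is itself a sum of two squares; find a² by testing p − a² for a perfect square:
  13: 13 − 1² = 12, 13 − 2² = 9 = 3² ⇒ 13 = 2² + 3².
  17: 17 − 1² = 16 = 4² ⇒ 17 = 1² + 4².
  Combine using the Brahmagupta–Fibonacci identity (a² + b²)(c² + d²) = (ac − bd)² + (ad + bc)² = (ac + bd)² + (ad − bc)²:
  13 · 17 = 221: from (2² + 3²)(1² + 4²), take (2·1 − 3·4, 2·4 + 3·1) = (2 − 12, 8 + 3) = (-10, 11); dropping signs (only squares matter) gives (10, 11); check 10² + 11² = 100 + 121 = 221 ✓.
  Scale by k = 4: (4·10, 4·11) = (40, 44).
Step 4: Order so x ≤ y and verify: 40² + 44² = 1600 + 1936 = 3536 = n. ✓

n = 3536 = 40² + 44² (one valid representation with x ≤ y).


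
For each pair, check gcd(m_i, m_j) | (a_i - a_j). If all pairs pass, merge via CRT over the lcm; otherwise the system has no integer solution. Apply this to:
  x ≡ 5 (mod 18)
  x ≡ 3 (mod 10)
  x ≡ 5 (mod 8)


Moduli 18, 10, 8 are not pairwise coprime, so CRT works modulo lcm(m_i) when all pairwise compatibility conditions hold.
Pairwise compatibility: gcd(m_i, m_j) must divide a_i - a_j for every pair.
Merge one congruence at a time:
  Start: x ≡ 5 (mod 18).
  Combine with x ≡ 3 (mod 10): gcd(18, 10) = 2; 3 - 5 = -2, which IS divisible by 2, so compatible.
    Write x = 5 + 18·t and substitute into x ≡ 3 (mod 10): 18·t ≡ 3 − 5 = -2 (mod 10).
    Divide the congruence (and modulus) by g = 2: 9·t ≡ -1 (mod 5).
    Reduce coefficients mod 5: 4·t ≡ 4 (mod 5).
    The inverse of 4 mod 5 is 4 (since 4·4 = 16 = 3·5 + 1), so t ≡ 4·4 = 16 ≡ 1 (mod 5).
    Then x = 5 + 18·1 = 23, valid modulo lcm(18, 10) = 90: x ≡ 23 (mod 90).
  Combine with x ≡ 5 (mod 8): gcd(90, 8) = 2; 5 - 23 = -18, which IS divisible by 2, so compatible.
    Write x = 23 + 90·t and substitute into x ≡ 5 (mod 8): 90·t ≡ 5 − 23 = -18 (mod 8).
    Divide the congruence (and modulus) by g = 2: 45·t ≡ -9 (mod 4).
    Reduce coefficients mod 4: 1·t ≡ 3 (mod 4).
    So t ≡ 3 (mod 4).
    Then x = 23 + 90·3 = 293, valid modulo lcm(90, 8) = 360: x ≡ 293 (mod 360).
Verify: 293 mod 18 = 5, 293 mod 10 = 3, 293 mod 8 = 5.

x ≡ 293 (mod 360).


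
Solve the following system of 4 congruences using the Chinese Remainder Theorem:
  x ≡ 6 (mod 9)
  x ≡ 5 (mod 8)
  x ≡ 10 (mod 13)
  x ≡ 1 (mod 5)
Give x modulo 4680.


Product of moduli M = 9 · 8 · 13 · 5 = 4680.
Merge one congruence at a time:
  Start: x ≡ 6 (mod 9).
  Combine with x ≡ 5 (mod 8); new modulus lcm = 72.
    Write x = 6 + 9·t and substitute into x ≡ 5 (mod 8): 9·t ≡ 5 − 6 = -1 (mod 8).
    Reduce coefficients mod 8: 1·t ≡ 7 (mod 8).
    So t ≡ 7 (mod 8).
    Then x = 6 + 9·7 = 69, valid modulo lcm(9, 8) = 72: x ≡ 69 (mod 72).
  Combine with x ≡ 10 (mod 13); new modulus lcm = 936.
    Write x = 69 + 72·t and substitute into x ≡ 10 (mod 13): 72·t ≡ 10 − 69 = -59 (mod 13).
    Reduce coefficients mod 13: 7·t ≡ 6 (mod 13).
    The inverse of 7 mod 13 is 2 (since 7·2 = 14 = 1·13 + 1), so t ≡ 2·6 = 12 ≡ 12 (mod 13).
    Then x = 69 + 72·12 = 933, valid modulo lcm(72, 13) = 936: x ≡ 933 (mod 936).
  Combine with x ≡ 1 (mod 5); new modulus lcm = 4680.
    Write x = 933 + 936·t and substitute into x ≡ 1 (mod 5): 936·t ≡ 1 − 933 = -932 (mod 5).
    Reduce coefficients mod 5: 1·t ≡ 3 (mod 5).
    So t ≡ 3 (mod 5).
    Then x = 933 + 936·3 = 3741, valid modulo lcm(936, 5) = 4680: x ≡ 3741 (mod 4680).
Verify against each original: 3741 mod 9 = 6, 3741 mod 8 = 5, 3741 mod 13 = 10, 3741 mod 5 = 1.

x ≡ 3741 (mod 4680).


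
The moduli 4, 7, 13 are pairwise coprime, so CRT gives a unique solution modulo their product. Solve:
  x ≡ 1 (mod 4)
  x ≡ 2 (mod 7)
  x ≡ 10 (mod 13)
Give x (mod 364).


Moduli 4, 7, 13 are pairwise coprime; by CRT there is a unique solution modulo M = 4 · 7 · 13 = 364.
Solve pairwise, accumulating the modulus:
  Start with x ≡ 1 (mod 4).
  Combine with x ≡ 2 (mod 7): since gcd(4, 7) = 1, we get a unique residue mod 28.
    Write x = 1 + 4·t and substitute into x ≡ 2 (mod 7): 4·t ≡ 2 − 1 = 1 (mod 7).
    The inverse of 4 mod 7 is 2 (since 4·2 = 8 = 1·7 + 1), so t ≡ 2·1 = 2 ≡ 2 (mod 7).
    Then x = 1 + 4·2 = 9, valid modulo lcm(4, 7) = 28: x ≡ 9 (mod 28).
  Combine with x ≡ 10 (mod 13): since gcd(28, 13) = 1, we get a unique residue mod 364.
    Write x = 9 + 28·t and substitute into x ≡ 10 (mod 13): 28·t ≡ 10 − 9 = 1 (mod 13).
    Reduce coefficients mod 13: 2·t ≡ 1 (mod 13).
    The inverse of 2 mod 13 is 7 (since 2·7 = 14 = 1·13 + 1), so t ≡ 7·1 = 7 ≡ 7 (mod 13).
    Then x = 9 + 28·7 = 205, valid modulo lcm(28, 13) = 364: x ≡ 205 (mod 364).
Verify: 205 mod 4 = 1 ✓, 205 mod 7 = 2 ✓, 205 mod 13 = 10 ✓.

x ≡ 205 (mod 364).


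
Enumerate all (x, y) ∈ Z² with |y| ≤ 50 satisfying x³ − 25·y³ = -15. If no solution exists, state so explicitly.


The equation is x³ - 25y³ = -15. For fixed y, x³ = 25·y³ − 15, so a solution requires the RHS to be a perfect cube.
Strategy: iterate y from -50 to 50, compute RHS = 25·y³ − 15, and check whether it is a (positive or negative) perfect cube.
Check small values of y:
  y = 0: RHS = -15 is not a perfect cube.
  y = 1: RHS = 10 is not a perfect cube.
  y = -1: RHS = -40 is not a perfect cube.
  y = 2: RHS = 185 is not a perfect cube.
  y = -2: RHS = -215 is not a perfect cube.
  y = 3: RHS = 660 is not a perfect cube.
  y = -3: RHS = -690 is not a perfect cube.
Continuing the search up to |y| = 50 finds no solutions either.
No (x, y) in the scanned range satisfies the equation.

No integer solutions with |y| ≤ 50.


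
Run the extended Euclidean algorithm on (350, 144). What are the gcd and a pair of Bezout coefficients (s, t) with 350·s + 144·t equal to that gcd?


Euclidean algorithm on (350, 144) — divide until remainder is 0:
  350 = 2 · 144 + 62
  144 = 2 · 62 + 20
  62 = 3 · 20 + 2
  20 = 10 · 2 + 0
gcd(350, 144) = 2.
Track Bezout coefficients alongside the remainders: start with r₀ = 350 = a·1 + b·0 (s = 1, t = 0) and r₁ = 144 = a·0 + b·1 (s = 0, t = 1); each new remainder r_{k+1} = r_{k-1} − q_k·r_k inherits s_{k+1} = s_{k-1} − q_k·s_k, t_{k+1} = t_{k-1} − q_k·t_k, so r_k = a·s_k + b·t_k at every step:
  q = 2: r = 62, s = 1 − 2·0 = 1, t = 0 − 2·1 = -2  (check: 350·1 + 144·(-2) = 62)
  q = 2: r = 20, s = 0 − 2·1 = -2, t = 1 − 2·(-2) = 5  (check: 350·(-2) + 144·5 = 20)
  q = 3: r = 2, s = 1 − 3·(-2) = 7, t = -2 − 3·5 = -17  (check: 350·7 + 144·(-17) = 2)
The row with r = 2 (the gcd) gives the Bezout coefficients s = 7, t = -17.
Result: 350 · (7) + 144 · (-17) = 2.

gcd(350, 144) = 2; s = 7, t = -17 (check: 350·7 + 144·(-17) = 2).


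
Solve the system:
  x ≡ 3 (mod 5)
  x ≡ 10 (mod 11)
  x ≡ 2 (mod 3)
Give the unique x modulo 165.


Moduli 5, 11, 3 are pairwise coprime; by CRT there is a unique solution modulo M = 5 · 11 · 3 = 165.
Solve pairwise, accumulating the modulus:
  Start with x ≡ 3 (mod 5).
  Combine with x ≡ 10 (mod 11): since gcd(5, 11) = 1, we get a unique residue mod 55.
    Write x = 3 + 5·t and substitute into x ≡ 10 (mod 11): 5·t ≡ 10 − 3 = 7 (mod 11).
    The inverse of 5 mod 11 is 9 (since 5·9 = 45 = 4·11 + 1), so t ≡ 9·7 = 63 ≡ 8 (mod 11).
    Then x = 3 + 5·8 = 43, valid modulo lcm(5, 11) = 55: x ≡ 43 (mod 55).
  Combine with x ≡ 2 (mod 3): since gcd(55, 3) = 1, we get a unique residue mod 165.
    Write x = 43 + 55·t and substitute into x ≡ 2 (mod 3): 55·t ≡ 2 − 43 = -41 (mod 3).
    Reduce coefficients mod 3: 1·t ≡ 1 (mod 3).
    So t ≡ 1 (mod 3).
    Then x = 43 + 55·1 = 98, valid modulo lcm(55, 3) = 165: x ≡ 98 (mod 165).
Verify: 98 mod 5 = 3 ✓, 98 mod 11 = 10 ✓, 98 mod 3 = 2 ✓.

x ≡ 98 (mod 165).


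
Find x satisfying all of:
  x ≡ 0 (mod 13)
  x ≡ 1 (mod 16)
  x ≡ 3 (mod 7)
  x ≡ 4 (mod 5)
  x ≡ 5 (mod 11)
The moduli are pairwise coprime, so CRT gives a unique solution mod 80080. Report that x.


Product of moduli M = 13 · 16 · 7 · 5 · 11 = 80080.
Merge one congruence at a time:
  Start: x ≡ 0 (mod 13).
  Combine with x ≡ 1 (mod 16); new modulus lcm = 208.
    Write x = 0 + 13·t and substitute into x ≡ 1 (mod 16): 13·t ≡ 1 − 0 = 1 (mod 16).
    The inverse of 13 mod 16 is 5 (since 13·5 = 65 = 4·16 + 1), so t ≡ 5·1 = 5 ≡ 5 (mod 16).
    Then x = 0 + 13·5 = 65, valid modulo lcm(13, 16) = 208: x ≡ 65 (mod 208).
  Combine with x ≡ 3 (mod 7); new modulus lcm = 1456.
    Write x = 65 + 208·t and substitute into x ≡ 3 (mod 7): 208·t ≡ 3 − 65 = -62 (mod 7).
    Reduce coefficients mod 7: 5·t ≡ 1 (mod 7).
    The inverse of 5 mod 7 is 3 (since 5·3 = 15 = 2·7 + 1), so t ≡ 3·1 = 3 ≡ 3 (mod 7).
    Then x = 65 + 208·3 = 689, valid modulo lcm(208, 7) = 1456: x ≡ 689 (mod 1456).
  Combine with x ≡ 4 (mod 5); new modulus lcm = 7280.
    Write x = 689 + 1456·t and substitute into x ≡ 4 (mod 5): 1456·t ≡ 4 − 689 = -685 (mod 5).
    Reduce coefficients mod 5: 1·t ≡ 0 (mod 5).
    So t ≡ 0 (mod 5).
    Then x = 689 + 1456·0 = 689, valid modulo lcm(1456, 5) = 7280: x ≡ 689 (mod 7280).
  Combine with x ≡ 5 (mod 11); new modulus lcm = 80080.
    Write x = 689 + 7280·t and substitute into x ≡ 5 (mod 11): 7280·t ≡ 5 − 689 = -684 (mod 11).
    Reduce coefficients mod 11: 9·t ≡ 9 (mod 11).
    The inverse of 9 mod 11 is 5 (since 9·5 = 45 = 4·11 + 1), so t ≡ 5·9 = 45 ≡ 1 (mod 11).
    Then x = 689 + 7280·1 = 7969, valid modulo lcm(7280, 11) = 80080: x ≡ 7969 (mod 80080).
Verify against each original: 7969 mod 13 = 0, 7969 mod 16 = 1, 7969 mod 7 = 3, 7969 mod 5 = 4, 7969 mod 11 = 5.

x ≡ 7969 (mod 80080).


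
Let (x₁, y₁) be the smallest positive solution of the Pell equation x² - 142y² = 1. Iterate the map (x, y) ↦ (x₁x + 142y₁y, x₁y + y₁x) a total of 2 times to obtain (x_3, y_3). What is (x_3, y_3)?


Step 1: Find the fundamental solution (x₁, y₁) of x² - 142y² = 1.
  Expand √142 as a continued fraction. a₀ = ⌊√142⌋ = 11; iterate m_{k+1} = d_k·a_k − m_k, d_{k+1} = (142 − m_{k+1}²)/d_k, a_{k+1} = ⌊(a₀ + m_{k+1})/d_{k+1}⌋ (starting m₀ = 0, d₀ = 1), with convergents p_k = a_k·p_{k-1} + p_{k-2}, q_k = a_k·q_{k-1} + q_{k-2} (p₋₁ = 1, q₋₁ = 0):
  k = 0: a₀ = 11; p₀/q₀ = 11/1; p₀² − 142·q₀² = 121 − 142 = -21.
  k = 1: m = 11, d = 21, a = ⌊(11 + 11)/21⌋ = 1; p/q = (1·11 + 1)/(1·1 + 0) = 12/1; p² − 142·q² = 144 − 142 = 2.
  k = 2: m = 10, d = 2, a = ⌊(11 + 10)/2⌋ = 10; p/q = (10·12 + 11)/(10·1 + 1) = 131/11; p² − 142·q² = 17161 − 17182 = -21.
  k = 3: m = 10, d = 21, a = ⌊(11 + 10)/21⌋ = 1; p/q = (1·131 + 12)/(1·11 + 1) = 143/12; p² − 142·q² = 20449 − 20448 = 1.
  The first convergent with p² − 142·q² = 1 gives the fundamental solution (x₁, y₁) = (143, 12).
Step 2: Apply the recurrence (x_{n+1}, y_{n+1}) = (x₁x_n + 142y₁y_n, x₁y_n + y₁x_n) repeatedly.
  From (x_1, y_1) = (143, 12): x_2 = 143·143 + 142·12·12 = 40897; y_2 = 143·12 + 12·143 = 3432.
  From (x_2, y_2) = (40897, 3432): x_3 = 143·40897 + 142·12·3432 = 11696399; y_3 = 143·3432 + 12·40897 = 981540.
Step 3: Verify x_3² - 142·y_3² = 136805749567201 - 136805749567200 = 1 (should be 1). ✓

(x_1, y_1) = (143, 12); (x_3, y_3) = (11696399, 981540).


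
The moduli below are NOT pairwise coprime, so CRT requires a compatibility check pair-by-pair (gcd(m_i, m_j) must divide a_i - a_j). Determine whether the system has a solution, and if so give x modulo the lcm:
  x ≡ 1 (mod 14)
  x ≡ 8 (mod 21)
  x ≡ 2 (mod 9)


Moduli 14, 21, 9 are not pairwise coprime, so CRT works modulo lcm(m_i) when all pairwise compatibility conditions hold.
Pairwise compatibility: gcd(m_i, m_j) must divide a_i - a_j for every pair.
Merge one congruence at a time:
  Start: x ≡ 1 (mod 14).
  Combine with x ≡ 8 (mod 21): gcd(14, 21) = 7; 8 - 1 = 7, which IS divisible by 7, so compatible.
    Write x = 1 + 14·t and substitute into x ≡ 8 (mod 21): 14·t ≡ 8 − 1 = 7 (mod 21).
    Divide the congruence (and modulus) by g = 7: 2·t ≡ 1 (mod 3).
    The inverse of 2 mod 3 is 2 (since 2·2 = 4 = 1·3 + 1), so t ≡ 2·1 = 2 ≡ 2 (mod 3).
    Then x = 1 + 14·2 = 29, valid modulo lcm(14, 21) = 42: x ≡ 29 (mod 42).
  Combine with x ≡ 2 (mod 9): gcd(42, 9) = 3; 2 - 29 = -27, which IS divisible by 3, so compatible.
    Write x = 29 + 42·t and substitute into x ≡ 2 (mod 9): 42·t ≡ 2 − 29 = -27 (mod 9).
    Divide the congruence (and modulus) by g = 3: 14·t ≡ -9 (mod 3).
    Reduce coefficients mod 3: 2·t ≡ 0 (mod 3).
    The inverse of 2 mod 3 is 2 (since 2·2 = 4 = 1·3 + 1), so t ≡ 2·0 = 0 ≡ 0 (mod 3).
    Then x = 29 + 42·0 = 29, valid modulo lcm(42, 9) = 126: x ≡ 29 (mod 126).
Verify: 29 mod 14 = 1, 29 mod 21 = 8, 29 mod 9 = 2.

x ≡ 29 (mod 126).


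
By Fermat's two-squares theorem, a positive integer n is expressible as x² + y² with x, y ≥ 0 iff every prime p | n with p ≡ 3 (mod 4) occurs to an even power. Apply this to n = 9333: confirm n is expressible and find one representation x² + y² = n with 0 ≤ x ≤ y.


Step 1: Factor n = 9333 = 3^2 · 17 · 61.
Step 2: Check the mod-4 condition on each prime factor: 3 ≡ 3 (mod 4), exponent 2 (must be even); 17 ≡ 1 (mod 4), exponent 1; 61 ≡ 1 (mod 4), exponent 1.
All primes ≡ 3 (mod 4) appear to even exponent (or don't appear), so by the two-squares theorem n IS expressible as a sum of two squares.
Step 3: Build a representation. Group n = k² · m with k = 3 and m = 17 · 61 = 1037 (a product of primes ≡ 1 (mod 4)); a representation of m scales to one of n via (k·x)² + (k·y)² = k²(x² + y²). Each prime p ≡ 1 (mod 4) is itself a sum of two squares; find a² by testing p − a² for a perfect square:
  17: 17 − 1² = 16 = 4² ⇒ 17 = 1² + 4².
  61: 61 − 1² = 60, 61 − 2² = 57, 61 − 3² = 52, 61 − 4² = 45, 61 − 5² = 36 = 6² ⇒ 61 = 5² + 6².
  Combine using the Brahmagupta–Fibonacci identity (a² + b²)(c² + d²) = (ac − bd)² + (ad + bc)² = (ac + bd)² + (ad − bc)²:
  17 · 61 = 1037: from (1² + 4²)(5² + 6²), take (1·5 − 4·6, 1·6 + 4·5) = (5 − 24, 6 + 20) = (-19, 26); dropping signs (only squares matter) gives (19, 26); check 19² + 26² = 361 + 676 = 1037 ✓.
  Scale by k = 3: (3·19, 3·26) = (57, 78).
Step 4: Order so x ≤ y and verify: 57² + 78² = 3249 + 6084 = 9333 = n. ✓

n = 9333 = 57² + 78² (one valid representation with x ≤ y).


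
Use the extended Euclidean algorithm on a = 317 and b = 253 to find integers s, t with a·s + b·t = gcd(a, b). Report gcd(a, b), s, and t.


Euclidean algorithm on (317, 253) — divide until remainder is 0:
  317 = 1 · 253 + 64
  253 = 3 · 64 + 61
  64 = 1 · 61 + 3
  61 = 20 · 3 + 1
  3 = 3 · 1 + 0
gcd(317, 253) = 1.
Track Bezout coefficients alongside the remainders: start with r₀ = 317 = a·1 + b·0 (s = 1, t = 0) and r₁ = 253 = a·0 + b·1 (s = 0, t = 1); each new remainder r_{k+1} = r_{k-1} − q_k·r_k inherits s_{k+1} = s_{k-1} − q_k·s_k, t_{k+1} = t_{k-1} − q_k·t_k, so r_k = a·s_k + b·t_k at every step:
  q = 1: r = 64, s = 1 − 1·0 = 1, t = 0 − 1·1 = -1  (check: 317·1 + 253·(-1) = 64)
  q = 3: r = 61, s = 0 − 3·1 = -3, t = 1 − 3·(-1) = 4  (check: 317·(-3) + 253·4 = 61)
  q = 1: r = 3, s = 1 − 1·(-3) = 4, t = -1 − 1·4 = -5  (check: 317·4 + 253·(-5) = 3)
  q = 20: r = 1, s = -3 − 20·4 = -83, t = 4 − 20·(-5) = 104  (check: 317·(-83) + 253·104 = 1)
The row with r = 1 (the gcd) gives the Bezout coefficients s = -83, t = 104.
Result: 317 · (-83) + 253 · (104) = 1.

gcd(317, 253) = 1; s = -83, t = 104 (check: 317·(-83) + 253·104 = 1).


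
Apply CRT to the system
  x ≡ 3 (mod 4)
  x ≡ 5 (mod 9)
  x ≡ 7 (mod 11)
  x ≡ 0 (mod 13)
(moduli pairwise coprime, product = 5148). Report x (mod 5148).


Product of moduli M = 4 · 9 · 11 · 13 = 5148.
Merge one congruence at a time:
  Start: x ≡ 3 (mod 4).
  Combine with x ≡ 5 (mod 9); new modulus lcm = 36.
    Write x = 3 + 4·t and substitute into x ≡ 5 (mod 9): 4·t ≡ 5 − 3 = 2 (mod 9).
    The inverse of 4 mod 9 is 7 (since 4·7 = 28 = 3·9 + 1), so t ≡ 7·2 = 14 ≡ 5 (mod 9).
    Then x = 3 + 4·5 = 23, valid modulo lcm(4, 9) = 36: x ≡ 23 (mod 36).
  Combine with x ≡ 7 (mod 11); new modulus lcm = 396.
    Write x = 23 + 36·t and substitute into x ≡ 7 (mod 11): 36·t ≡ 7 − 23 = -16 (mod 11).
    Reduce coefficients mod 11: 3·t ≡ 6 (mod 11).
    The inverse of 3 mod 11 is 4 (since 3·4 = 12 = 1·11 + 1), so t ≡ 4·6 = 24 ≡ 2 (mod 11).
    Then x = 23 + 36·2 = 95, valid modulo lcm(36, 11) = 396: x ≡ 95 (mod 396).
  Combine with x ≡ 0 (mod 13); new modulus lcm = 5148.
    Write x = 95 + 396·t and substitute into x ≡ 0 (mod 13): 396·t ≡ 0 − 95 = -95 (mod 13).
    Reduce coefficients mod 13: 6·t ≡ 9 (mod 13).
    The inverse of 6 mod 13 is 11 (since 6·11 = 66 = 5·13 + 1), so t ≡ 11·9 = 99 ≡ 8 (mod 13).
    Then x = 95 + 396·8 = 3263, valid modulo lcm(396, 13) = 5148: x ≡ 3263 (mod 5148).
Verify against each original: 3263 mod 4 = 3, 3263 mod 9 = 5, 3263 mod 11 = 7, 3263 mod 13 = 0.

x ≡ 3263 (mod 5148).


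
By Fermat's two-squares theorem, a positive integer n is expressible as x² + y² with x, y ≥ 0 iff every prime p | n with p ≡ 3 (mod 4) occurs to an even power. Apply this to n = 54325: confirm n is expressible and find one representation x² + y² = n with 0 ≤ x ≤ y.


Step 1: Factor n = 54325 = 5^2 · 41 · 53.
Step 2: Check the mod-4 condition on each prime factor: 5 ≡ 1 (mod 4), exponent 2; 41 ≡ 1 (mod 4), exponent 1; 53 ≡ 1 (mod 4), exponent 1.
All primes ≡ 3 (mod 4) appear to even exponent (or don't appear), so by the two-squares theorem n IS expressible as a sum of two squares.
Step 3: Build a representation. Group n = k² · m with k = 5 and m = 41 · 53 = 2173 (a product of primes ≡ 1 (mod 4)); a representation of m scales to one of n via (k·x)² + (k·y)² = k²(x² + y²). Each prime p ≡ 1 (mod 4) is itself a sum of two squares; find a² by testing p − a² for a perfect square:
  41: 41 − 1² = 40, 41 − 2² = 37, 41 − 3² = 32, 41 − 4² = 25 = 5² ⇒ 41 = 4² + 5².
  53: 53 − 1² = 52, 53 − 2² = 49 = 7² ⇒ 53 = 2² + 7².
  Combine using the Brahmagupta–Fibonacci identity (a² + b²)(c² + d²) = (ac − bd)² + (ad + bc)² = (ac + bd)² + (ad − bc)²:
  41 · 53 = 2173: from (4² + 5²)(2² + 7²), take (4·2 − 5·7, 4·7 + 5·2) = (8 − 35, 28 + 10) = (-27, 38); dropping signs (only squares matter) gives (27, 38); check 27² + 38² = 729 + 1444 = 2173 ✓.
  Scale by k = 5: (5·27, 5·38) = (135, 190).
Step 4: Order so x ≤ y and verify: 135² + 190² = 18225 + 36100 = 54325 = n. ✓

n = 54325 = 135² + 190² (one valid representation with x ≤ y).


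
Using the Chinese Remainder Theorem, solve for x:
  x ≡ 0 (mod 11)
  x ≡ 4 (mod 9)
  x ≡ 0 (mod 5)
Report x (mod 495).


Moduli 11, 9, 5 are pairwise coprime; by CRT there is a unique solution modulo M = 11 · 9 · 5 = 495.
Solve pairwise, accumulating the modulus:
  Start with x ≡ 0 (mod 11).
  Combine with x ≡ 4 (mod 9): since gcd(11, 9) = 1, we get a unique residue mod 99.
    Write x = 0 + 11·t and substitute into x ≡ 4 (mod 9): 11·t ≡ 4 − 0 = 4 (mod 9).
    Reduce coefficients mod 9: 2·t ≡ 4 (mod 9).
    The inverse of 2 mod 9 is 5 (since 2·5 = 10 = 1·9 + 1), so t ≡ 5·4 = 20 ≡ 2 (mod 9).
    Then x = 0 + 11·2 = 22, valid modulo lcm(11, 9) = 99: x ≡ 22 (mod 99).
  Combine with x ≡ 0 (mod 5): since gcd(99, 5) = 1, we get a unique residue mod 495.
    Write x = 22 + 99·t and substitute into x ≡ 0 (mod 5): 99·t ≡ 0 − 22 = -22 (mod 5).
    Reduce coefficients mod 5: 4·t ≡ 3 (mod 5).
    The inverse of 4 mod 5 is 4 (since 4·4 = 16 = 3·5 + 1), so t ≡ 4·3 = 12 ≡ 2 (mod 5).
    Then x = 22 + 99·2 = 220, valid modulo lcm(99, 5) = 495: x ≡ 220 (mod 495).
Verify: 220 mod 11 = 0 ✓, 220 mod 9 = 4 ✓, 220 mod 5 = 0 ✓.

x ≡ 220 (mod 495).


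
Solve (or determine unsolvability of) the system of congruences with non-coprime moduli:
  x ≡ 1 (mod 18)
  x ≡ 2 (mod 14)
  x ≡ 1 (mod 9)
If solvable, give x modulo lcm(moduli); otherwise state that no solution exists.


Moduli 18, 14, 9 are not pairwise coprime, so CRT works modulo lcm(m_i) when all pairwise compatibility conditions hold.
Pairwise compatibility: gcd(m_i, m_j) must divide a_i - a_j for every pair.
Merge one congruence at a time:
  Start: x ≡ 1 (mod 18).
  Combine with x ≡ 2 (mod 14): gcd(18, 14) = 2, and 2 - 1 = 1 is NOT divisible by 2.
    ⇒ system is inconsistent (no integer solution).

No solution (the system is inconsistent).


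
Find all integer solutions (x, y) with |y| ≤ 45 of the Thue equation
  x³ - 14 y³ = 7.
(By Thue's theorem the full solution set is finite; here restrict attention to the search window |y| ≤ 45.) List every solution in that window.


The equation is x³ - 14y³ = 7. For fixed y, x³ = 14·y³ + 7, so a solution requires the RHS to be a perfect cube.
Strategy: iterate y from -45 to 45, compute RHS = 14·y³ + 7, and check whether it is a (positive or negative) perfect cube.
Check small values of y:
  y = 0: RHS = 7 is not a perfect cube.
  y = 1: RHS = 21 is not a perfect cube.
  y = -1: RHS = -7 is not a perfect cube.
  y = 2: RHS = 119 is not a perfect cube.
  y = -2: RHS = -105 is not a perfect cube.
  y = 3: RHS = 385 is not a perfect cube.
  y = -3: RHS = -371 is not a perfect cube.
Continuing the search up to |y| = 45 finds no solutions either.
No (x, y) in the scanned range satisfies the equation.

No integer solutions with |y| ≤ 45.


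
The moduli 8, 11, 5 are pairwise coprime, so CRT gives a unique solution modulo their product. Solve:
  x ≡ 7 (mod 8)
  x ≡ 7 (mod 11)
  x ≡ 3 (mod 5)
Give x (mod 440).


Moduli 8, 11, 5 are pairwise coprime; by CRT there is a unique solution modulo M = 8 · 11 · 5 = 440.
Solve pairwise, accumulating the modulus:
  Start with x ≡ 7 (mod 8).
  Combine with x ≡ 7 (mod 11): since gcd(8, 11) = 1, we get a unique residue mod 88.
    Write x = 7 + 8·t and substitute into x ≡ 7 (mod 11): 8·t ≡ 7 − 7 = 0 (mod 11).
    The inverse of 8 mod 11 is 7 (since 8·7 = 56 = 5·11 + 1), so t ≡ 7·0 = 0 ≡ 0 (mod 11).
    Then x = 7 + 8·0 = 7, valid modulo lcm(8, 11) = 88: x ≡ 7 (mod 88).
  Combine with x ≡ 3 (mod 5): since gcd(88, 5) = 1, we get a unique residue mod 440.
    Write x = 7 + 88·t and substitute into x ≡ 3 (mod 5): 88·t ≡ 3 − 7 = -4 (mod 5).
    Reduce coefficients mod 5: 3·t ≡ 1 (mod 5).
    The inverse of 3 mod 5 is 2 (since 3·2 = 6 = 1·5 + 1), so t ≡ 2·1 = 2 ≡ 2 (mod 5).
    Then x = 7 + 88·2 = 183, valid modulo lcm(88, 5) = 440: x ≡ 183 (mod 440).
Verify: 183 mod 8 = 7 ✓, 183 mod 11 = 7 ✓, 183 mod 5 = 3 ✓.

x ≡ 183 (mod 440).


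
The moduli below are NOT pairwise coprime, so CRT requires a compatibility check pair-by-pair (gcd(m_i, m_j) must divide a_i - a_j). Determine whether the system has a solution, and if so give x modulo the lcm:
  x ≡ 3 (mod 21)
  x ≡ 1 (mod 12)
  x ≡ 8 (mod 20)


Moduli 21, 12, 20 are not pairwise coprime, so CRT works modulo lcm(m_i) when all pairwise compatibility conditions hold.
Pairwise compatibility: gcd(m_i, m_j) must divide a_i - a_j for every pair.
Merge one congruence at a time:
  Start: x ≡ 3 (mod 21).
  Combine with x ≡ 1 (mod 12): gcd(21, 12) = 3, and 1 - 3 = -2 is NOT divisible by 3.
    ⇒ system is inconsistent (no integer solution).

No solution (the system is inconsistent).


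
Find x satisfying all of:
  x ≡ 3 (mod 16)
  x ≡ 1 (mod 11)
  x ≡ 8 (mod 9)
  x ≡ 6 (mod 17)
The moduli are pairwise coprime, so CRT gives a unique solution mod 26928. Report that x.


Product of moduli M = 16 · 11 · 9 · 17 = 26928.
Merge one congruence at a time:
  Start: x ≡ 3 (mod 16).
  Combine with x ≡ 1 (mod 11); new modulus lcm = 176.
    Write x = 3 + 16·t and substitute into x ≡ 1 (mod 11): 16·t ≡ 1 − 3 = -2 (mod 11).
    Reduce coefficients mod 11: 5·t ≡ 9 (mod 11).
    The inverse of 5 mod 11 is 9 (since 5·9 = 45 = 4·11 + 1), so t ≡ 9·9 = 81 ≡ 4 (mod 11).
    Then x = 3 + 16·4 = 67, valid modulo lcm(16, 11) = 176: x ≡ 67 (mod 176).
  Combine with x ≡ 8 (mod 9); new modulus lcm = 1584.
    Write x = 67 + 176·t and substitute into x ≡ 8 (mod 9): 176·t ≡ 8 − 67 = -59 (mod 9).
    Reduce coefficients mod 9: 5·t ≡ 4 (mod 9).
    The inverse of 5 mod 9 is 2 (since 5·2 = 10 = 1·9 + 1), so t ≡ 2·4 = 8 ≡ 8 (mod 9).
    Then x = 67 + 176·8 = 1475, valid modulo lcm(176, 9) = 1584: x ≡ 1475 (mod 1584).
  Combine with x ≡ 6 (mod 17); new modulus lcm = 26928.
    Write x = 1475 + 1584·t and substitute into x ≡ 6 (mod 17): 1584·t ≡ 6 − 1475 = -1469 (mod 17).
    Reduce coefficients mod 17: 3·t ≡ 10 (mod 17).
    The inverse of 3 mod 17 is 6 (since 3·6 = 18 = 1·17 + 1), so t ≡ 6·10 = 60 ≡ 9 (mod 17).
    Then x = 1475 + 1584·9 = 15731, valid modulo lcm(1584, 17) = 26928: x ≡ 15731 (mod 26928).
Verify against each original: 15731 mod 16 = 3, 15731 mod 11 = 1, 15731 mod 9 = 8, 15731 mod 17 = 6.

x ≡ 15731 (mod 26928).


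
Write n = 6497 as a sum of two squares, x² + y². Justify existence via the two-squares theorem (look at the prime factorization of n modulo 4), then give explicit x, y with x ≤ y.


Step 1: Factor n = 6497 = 73 · 89.
Step 2: Check the mod-4 condition on each prime factor: 73 ≡ 1 (mod 4), exponent 1; 89 ≡ 1 (mod 4), exponent 1.
All primes ≡ 3 (mod 4) appear to even exponent (or don't appear), so by the two-squares theorem n IS expressible as a sum of two squares.
Step 3: Build a representation. Here n = 73 · 89 is a product of primes ≡ 1 (mod 4). Each prime p ≡ 1 (mod 4) is itself a sum of two squares; find a² by testing p − a² for a perfect square:
  73: 73 − 1² = 72, 73 − 2² = 69, 73 − 3² = 64 = 8² ⇒ 73 = 3² + 8².
  89: 89 − 1² = 88, 89 − 2² = 85, 89 − 3² = 80, 89 − 4² = 73, 89 − 5² = 64 = 8² ⇒ 89 = 5² + 8².
  Combine using the Brahmagupta–Fibonacci identity (a² + b²)(c² + d²) = (ac − bd)² + (ad + bc)² = (ac + bd)² + (ad − bc)²:
  73 · 89 = 6497: from (3² + 8²)(5² + 8²), take (3·5 − 8·8, 3·8 + 8·5) = (15 − 64, 24 + 40) = (-49, 64); dropping signs (only squares matter) gives (49, 64); check 49² + 64² = 2401 + 4096 = 6497 ✓.
Step 4: Order so x ≤ y and verify: 49² + 64² = 2401 + 4096 = 6497 = n. ✓

n = 6497 = 49² + 64² (one valid representation with x ≤ y).


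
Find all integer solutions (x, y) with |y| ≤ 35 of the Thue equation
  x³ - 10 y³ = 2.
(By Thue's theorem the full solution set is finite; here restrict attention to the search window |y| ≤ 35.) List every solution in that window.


The equation is x³ - 10y³ = 2. For fixed y, x³ = 10·y³ + 2, so a solution requires the RHS to be a perfect cube.
Strategy: iterate y from -35 to 35, compute RHS = 10·y³ + 2, and check whether it is a (positive or negative) perfect cube.
Check small values of y:
  y = 0: RHS = 2 is not a perfect cube.
  y = 1: RHS = 12 is not a perfect cube.
  y = -1: RHS = -8 = (-2)³ ⇒ x = -2 works.
  y = 2: RHS = 82 is not a perfect cube.
  y = -2: RHS = -78 is not a perfect cube.
  y = 3: RHS = 272 is not a perfect cube.
  y = -3: RHS = -268 is not a perfect cube.
Continuing the search up to |y| = 35 finds no further solutions beyond those listed.
Collected solutions: (-2, -1).

Solutions (with |y| ≤ 35): (-2, -1).
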